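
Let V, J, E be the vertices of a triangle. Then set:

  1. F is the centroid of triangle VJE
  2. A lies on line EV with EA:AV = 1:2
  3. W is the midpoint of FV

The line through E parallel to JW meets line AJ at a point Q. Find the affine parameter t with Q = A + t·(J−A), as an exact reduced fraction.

t = -5/7

Work in coordinates with V = (0, 0), J = (1, 0), E = (0, 1).
1. F is the centroid of triangle VJE ⇒ F = (1/3, 1/3)
2. A lies on line EV with EA:AV = 1:2 ⇒ A = (0, 2/3)
3. W is the midpoint of FV ⇒ W = (1/6, 1/6)
through E parallel to JW: direction (-5/6, 1/6); meets AJ at Q = (-5/7, 8/7)
Q = A + t·(J−A) with t = -5/7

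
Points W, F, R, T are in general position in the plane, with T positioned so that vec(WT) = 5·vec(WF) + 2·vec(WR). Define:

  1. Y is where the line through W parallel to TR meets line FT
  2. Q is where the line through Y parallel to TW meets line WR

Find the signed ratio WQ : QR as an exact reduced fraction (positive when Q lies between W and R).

Set W = (0, 0), F = (1, 0), R = (0, 1), T = (5, 2); any affine frame gives the same invariant.
1. Y is where the line through W parallel to TR meets line FT ⇒ Y = (5/3, 1/3)
2. Q is where the line through Y parallel to TW meets line WR ⇒ Q = (0, -1/3)
Q = W + t·(R−W) with t = -1/3, so WQ:QR = t:(1−t) = -1/3:4/3

WQ:QR = -1/4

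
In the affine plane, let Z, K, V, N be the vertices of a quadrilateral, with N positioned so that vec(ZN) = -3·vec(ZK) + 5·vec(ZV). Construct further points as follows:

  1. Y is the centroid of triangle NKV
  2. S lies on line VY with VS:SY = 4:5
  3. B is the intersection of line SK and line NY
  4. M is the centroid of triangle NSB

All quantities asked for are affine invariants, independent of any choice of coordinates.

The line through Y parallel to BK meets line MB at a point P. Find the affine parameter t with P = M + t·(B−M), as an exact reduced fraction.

t = 4/19

Set Z = (0, 0), K = (1, 0), V = (0, 1), N = (-3, 5); any affine frame gives the same invariant.
1. Y is the centroid of triangle NKV ⇒ Y = (-2/3, 2)
2. S lies on line VY with VS:SY = 4:5 ⇒ S = (-8/27, 13/9)
3. B is the intersection of line SK and line NY ⇒ B = (1/6, 13/14)
4. M is the centroid of triangle NSB ⇒ M = (-169/162, 929/378)
through Y parallel to BK: direction (5/6, -13/14); meets MB at P = (-809/1026, 5113/2394)
P = M + t·(B−M) with t = 4/19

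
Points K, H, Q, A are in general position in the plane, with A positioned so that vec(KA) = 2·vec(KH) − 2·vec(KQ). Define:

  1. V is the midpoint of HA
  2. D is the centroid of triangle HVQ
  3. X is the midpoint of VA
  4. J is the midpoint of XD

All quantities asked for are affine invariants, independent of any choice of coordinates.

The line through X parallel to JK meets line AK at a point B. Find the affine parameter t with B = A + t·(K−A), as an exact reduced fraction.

t = 11/26

Set K = (0, 0), H = (1, 0), Q = (0, 1), A = (2, -2); any affine frame gives the same invariant.
1. V is the midpoint of HA ⇒ V = (3/2, -1)
2. D is the centroid of triangle HVQ ⇒ D = (5/6, 0)
3. X is the midpoint of VA ⇒ X = (7/4, -3/2)
4. J is the midpoint of XD ⇒ J = (31/24, -3/4)
through X parallel to JK: direction (-31/24, 3/4); meets AK at B = (15/13, -15/13)
B = A + t·(K−A) with t = 11/26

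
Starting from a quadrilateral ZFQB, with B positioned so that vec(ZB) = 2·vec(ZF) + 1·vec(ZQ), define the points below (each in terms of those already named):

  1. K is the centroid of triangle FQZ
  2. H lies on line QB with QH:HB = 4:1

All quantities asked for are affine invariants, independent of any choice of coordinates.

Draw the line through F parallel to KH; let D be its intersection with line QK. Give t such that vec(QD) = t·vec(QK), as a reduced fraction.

Choose coordinates Z = (0, 0), F = (1, 0), Q = (0, 1), B = (2, 1).
1. K is the centroid of triangle FQZ ⇒ K = (1/3, 1/3)
2. H lies on line QB with QH:HB = 4:1 ⇒ H = (8/5, 1)
through F parallel to KH: direction (19/15, 2/3); meets QK at D = (29/48, -5/24)
D = Q + t·(K−Q) with t = 29/16

t = 29/16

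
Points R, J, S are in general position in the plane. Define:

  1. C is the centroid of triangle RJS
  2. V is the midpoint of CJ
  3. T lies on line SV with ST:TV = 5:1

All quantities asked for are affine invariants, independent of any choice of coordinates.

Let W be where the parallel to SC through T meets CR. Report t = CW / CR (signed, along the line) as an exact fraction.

Work in coordinates with R = (0, 0), J = (1, 0), S = (0, 1).
1. C is the centroid of triangle RJS ⇒ C = (1/3, 1/3)
2. V is the midpoint of CJ ⇒ V = (2/3, 1/6)
3. T lies on line SV with ST:TV = 5:1 ⇒ T = (5/9, 11/36)
through T parallel to SC: direction (1/3, -2/3); meets CR at W = (17/36, 17/36)
W = C + t·(R−C) with t = -5/12

t = -5/12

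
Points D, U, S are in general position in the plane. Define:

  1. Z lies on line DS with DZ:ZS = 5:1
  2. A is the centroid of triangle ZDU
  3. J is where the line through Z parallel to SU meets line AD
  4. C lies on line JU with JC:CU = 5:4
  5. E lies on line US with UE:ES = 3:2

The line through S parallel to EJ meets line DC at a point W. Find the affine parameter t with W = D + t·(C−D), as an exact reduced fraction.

Work in coordinates with D = (0, 0), U = (1, 0), S = (0, 1).
1. Z lies on line DS with DZ:ZS = 5:1 ⇒ Z = (0, 5/6)
2. A is the centroid of triangle ZDU ⇒ A = (1/3, 5/18)
3. J is where the line through Z parallel to SU meets line AD ⇒ J = (5/11, 25/66)
4. C lies on line JU with JC:CU = 5:4 ⇒ C = (25/33, 50/297)
5. E lies on line US with UE:ES = 3:2 ⇒ E = (2/5, 3/5)
through S parallel to EJ: direction (3/55, -73/330); meets DC at W = (18/77, 4/77)
W = D + t·(C−D) with t = 54/175

t = 54/175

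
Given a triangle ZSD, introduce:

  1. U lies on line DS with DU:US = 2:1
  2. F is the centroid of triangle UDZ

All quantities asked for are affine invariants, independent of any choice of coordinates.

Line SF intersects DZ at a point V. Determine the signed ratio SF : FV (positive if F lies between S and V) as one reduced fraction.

SF:FV = 7/2

Set Z = (0, 0), S = (1, 0), D = (0, 1); any affine frame gives the same invariant.
1. U lies on line DS with DU:US = 2:1 ⇒ U = (2/3, 1/3)
2. F is the centroid of triangle UDZ ⇒ F = (2/9, 4/9)
line SF meets DZ at V = (0, 4/7)
F = S + t·(V−S) with t = 7/9, so SF:FV = 7/9:2/9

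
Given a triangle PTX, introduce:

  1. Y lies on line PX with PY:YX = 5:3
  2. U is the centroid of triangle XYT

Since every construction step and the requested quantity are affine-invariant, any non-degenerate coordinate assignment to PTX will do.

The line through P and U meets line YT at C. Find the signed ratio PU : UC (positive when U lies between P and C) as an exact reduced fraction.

PU:UC = -6

Choose coordinates P = (0, 0), T = (1, 0), X = (0, 1).
1. Y lies on line PX with PY:YX = 5:3 ⇒ Y = (0, 5/8)
2. U is the centroid of triangle XYT ⇒ U = (1/3, 13/24)
line PU meets YT at C = (5/18, 65/144)
U = P + t·(C−P) with t = 6/5, so PU:UC = 6/5:-1/5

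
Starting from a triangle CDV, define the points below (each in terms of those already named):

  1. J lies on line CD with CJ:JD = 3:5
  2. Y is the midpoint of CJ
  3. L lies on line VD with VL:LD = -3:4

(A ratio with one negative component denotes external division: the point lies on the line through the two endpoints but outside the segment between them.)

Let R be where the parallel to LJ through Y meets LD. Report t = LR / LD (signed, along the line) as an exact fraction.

Assign C = (0, 0), D = (1, 0), V = (0, 1) — the answer is frame-independent, so this choice is without loss of generality.
1. J lies on line CD with CJ:JD = 3:5 ⇒ J = (3/8, 0)
2. Y is the midpoint of CJ ⇒ Y = (3/16, 0)
3. L lies on line VD with VL:LD = -3:4 ⇒ L = (-3, 4)
through Y parallel to LJ: direction (27/8, -4); meets LD at R = (-21/5, 26/5)
R = L + t·(D−L) with t = -3/10

t = -3/10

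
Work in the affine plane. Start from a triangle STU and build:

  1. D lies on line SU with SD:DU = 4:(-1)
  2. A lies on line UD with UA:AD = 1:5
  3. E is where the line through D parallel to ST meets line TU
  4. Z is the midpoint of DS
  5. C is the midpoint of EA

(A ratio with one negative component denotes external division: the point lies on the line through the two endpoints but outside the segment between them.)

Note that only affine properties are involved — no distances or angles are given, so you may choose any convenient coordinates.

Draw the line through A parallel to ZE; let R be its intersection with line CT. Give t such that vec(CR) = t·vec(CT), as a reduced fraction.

Work in coordinates with S = (0, 0), T = (1, 0), U = (0, 1).
1. D lies on line SU with SD:DU = 4:(-1) ⇒ D = (0, 4/3)
2. A lies on line UD with UA:AD = 1:5 ⇒ A = (0, 19/18)
3. E is where the line through D parallel to ST meets line TU ⇒ E = (-1/3, 4/3)
4. Z is the midpoint of DS ⇒ Z = (0, 2/3)
5. C is the midpoint of EA ⇒ C = (-1/6, 43/36)
through A parallel to ZE: direction (-1/3, 2/3); meets CT at R = (4/123, 731/738)
R = C + t·(T−C) with t = 7/41

t = 7/41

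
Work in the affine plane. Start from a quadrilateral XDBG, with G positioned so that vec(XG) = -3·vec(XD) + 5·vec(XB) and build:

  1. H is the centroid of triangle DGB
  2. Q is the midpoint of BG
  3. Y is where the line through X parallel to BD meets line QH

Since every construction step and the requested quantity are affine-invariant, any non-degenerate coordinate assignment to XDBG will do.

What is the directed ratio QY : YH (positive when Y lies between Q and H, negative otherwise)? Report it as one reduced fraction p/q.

QY:YH = -9/8

Choose coordinates X = (0, 0), D = (1, 0), B = (0, 1), G = (-3, 5).
1. H is the centroid of triangle DGB ⇒ H = (-2/3, 2)
2. Q is the midpoint of BG ⇒ Q = (-3/2, 3)
3. Y is where the line through X parallel to BD meets line QH ⇒ Y = (6, -6)
Y = Q + t·(H−Q) with t = 9, so QY:YH = t:(1−t) = 9:-8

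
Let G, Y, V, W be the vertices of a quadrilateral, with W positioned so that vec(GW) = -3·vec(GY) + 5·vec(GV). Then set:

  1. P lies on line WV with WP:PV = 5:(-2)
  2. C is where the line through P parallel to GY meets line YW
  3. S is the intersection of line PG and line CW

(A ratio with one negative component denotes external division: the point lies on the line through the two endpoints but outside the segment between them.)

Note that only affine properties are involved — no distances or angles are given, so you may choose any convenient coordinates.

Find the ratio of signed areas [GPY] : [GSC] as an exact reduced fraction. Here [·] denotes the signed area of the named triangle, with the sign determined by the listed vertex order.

Work in coordinates with G = (0, 0), Y = (1, 0), V = (0, 1), W = (-3, 5).
1. P lies on line WV with WP:PV = 5:(-2) ⇒ P = (2, -5/3)
2. C is where the line through P parallel to GY meets line YW ⇒ C = (7/3, -5/3)
3. S is the intersection of line PG and line CW ⇒ S = (3, -5/2)
2·[GPY] = 5/3, 2·[GSC] = 5/6
[GPY]:[GSC] = 5/3:5/6 = 2

[GPY]:[GSC] = 2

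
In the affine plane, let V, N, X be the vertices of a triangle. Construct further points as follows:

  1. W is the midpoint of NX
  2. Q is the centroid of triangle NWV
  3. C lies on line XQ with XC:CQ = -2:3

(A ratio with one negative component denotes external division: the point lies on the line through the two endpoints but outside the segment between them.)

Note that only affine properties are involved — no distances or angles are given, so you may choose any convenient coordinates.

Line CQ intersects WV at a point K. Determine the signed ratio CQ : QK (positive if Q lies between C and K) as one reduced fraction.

Work in coordinates with V = (0, 0), N = (1, 0), X = (0, 1).
1. W is the midpoint of NX ⇒ W = (1/2, 1/2)
2. Q is the centroid of triangle NWV ⇒ Q = (1/2, 1/6)
3. C lies on line XQ with XC:CQ = -2:3 ⇒ C = (-1, 8/3)
line CQ meets WV at K = (3/8, 3/8)
Q = C + t·(K−C) with t = 12/11, so CQ:QK = 12/11:-1/11

CQ:QK = -12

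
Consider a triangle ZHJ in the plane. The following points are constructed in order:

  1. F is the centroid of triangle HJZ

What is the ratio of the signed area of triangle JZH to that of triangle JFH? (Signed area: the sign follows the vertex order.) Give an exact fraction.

[JZH]:[JFH] = 3

Work in coordinates with Z = (0, 0), H = (1, 0), J = (0, 1).
1. F is the centroid of triangle HJZ ⇒ F = (1/3, 1/3)
2·[JZH] = 1, 2·[JFH] = 1/3
[JZH]:[JFH] = 1:1/3 = 3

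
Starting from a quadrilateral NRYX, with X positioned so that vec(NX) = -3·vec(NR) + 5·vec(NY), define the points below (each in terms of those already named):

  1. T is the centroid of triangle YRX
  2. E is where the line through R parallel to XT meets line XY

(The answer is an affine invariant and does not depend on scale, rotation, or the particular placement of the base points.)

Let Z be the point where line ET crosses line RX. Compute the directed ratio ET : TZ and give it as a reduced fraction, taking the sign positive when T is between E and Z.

ET:TZ = -4

Work in coordinates with N = (0, 0), R = (1, 0), Y = (0, 1), X = (-3, 5).
1. T is the centroid of triangle YRX ⇒ T = (-2/3, 2)
2. E is where the line through R parallel to XT meets line XY ⇒ E = (-6, 9)
line ET meets RX at Z = (-2, 15/4)
T = E + t·(Z−E) with t = 4/3, so ET:TZ = 4/3:-1/3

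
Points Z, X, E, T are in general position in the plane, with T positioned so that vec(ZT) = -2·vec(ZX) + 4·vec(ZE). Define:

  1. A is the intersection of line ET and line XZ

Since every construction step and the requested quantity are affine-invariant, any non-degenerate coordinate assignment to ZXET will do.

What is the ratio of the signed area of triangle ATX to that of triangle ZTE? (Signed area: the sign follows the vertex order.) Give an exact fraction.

[ATX]:[ZTE] = 2/3

Set Z = (0, 0), X = (1, 0), E = (0, 1), T = (-2, 4); any affine frame gives the same invariant.
1. A is the intersection of line ET and line XZ ⇒ A = (2/3, 0)
2·[ATX] = -4/3, 2·[ZTE] = -2
[ATX]:[ZTE] = -4/3:-2 = 2/3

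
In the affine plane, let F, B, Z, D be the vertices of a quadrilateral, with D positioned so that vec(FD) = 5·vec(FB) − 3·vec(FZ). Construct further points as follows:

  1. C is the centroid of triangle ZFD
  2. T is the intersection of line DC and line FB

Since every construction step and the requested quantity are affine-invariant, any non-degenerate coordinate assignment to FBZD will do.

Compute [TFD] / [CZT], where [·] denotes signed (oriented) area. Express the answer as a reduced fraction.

Work in coordinates with F = (0, 0), B = (1, 0), Z = (0, 1), D = (5, -3).
1. C is the centroid of triangle ZFD ⇒ C = (5/3, -2/3)
2. T is the intersection of line DC and line FB ⇒ T = (5/7, 0)
2·[TFD] = 15/7, 2·[CZT] = 10/21
[TFD]:[CZT] = 15/7:10/21 = 9/2

[TFD]:[CZT] = 9/2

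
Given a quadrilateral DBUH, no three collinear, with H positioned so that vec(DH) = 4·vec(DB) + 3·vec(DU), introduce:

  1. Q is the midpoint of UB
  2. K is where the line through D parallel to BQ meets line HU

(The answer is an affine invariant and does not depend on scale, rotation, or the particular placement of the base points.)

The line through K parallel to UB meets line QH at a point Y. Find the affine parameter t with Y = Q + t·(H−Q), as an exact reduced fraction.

t = -1/6

Choose coordinates D = (0, 0), B = (1, 0), U = (0, 1), H = (4, 3).
1. Q is the midpoint of UB ⇒ Q = (1/2, 1/2)
2. K is where the line through D parallel to BQ meets line HU ⇒ K = (-2/3, 2/3)
through K parallel to UB: direction (1, -1); meets QH at Y = (-1/12, 1/12)
Y = Q + t·(H−Q) with t = -1/6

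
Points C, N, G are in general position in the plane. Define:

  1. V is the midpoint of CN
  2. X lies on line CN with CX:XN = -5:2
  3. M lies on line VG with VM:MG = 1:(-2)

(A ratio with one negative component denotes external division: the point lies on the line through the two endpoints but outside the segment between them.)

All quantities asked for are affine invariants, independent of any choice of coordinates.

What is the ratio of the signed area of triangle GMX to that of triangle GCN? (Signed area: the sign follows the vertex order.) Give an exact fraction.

[GMX]:[GCN] = 7/3

Choose coordinates C = (0, 0), N = (1, 0), G = (0, 1).
1. V is the midpoint of CN ⇒ V = (1/2, 0)
2. X lies on line CN with CX:XN = -5:2 ⇒ X = (5/3, 0)
3. M lies on line VG with VM:MG = 1:(-2) ⇒ M = (1, -1)
2·[GMX] = 7/3, 2·[GCN] = 1
[GMX]:[GCN] = 7/3:1 = 7/3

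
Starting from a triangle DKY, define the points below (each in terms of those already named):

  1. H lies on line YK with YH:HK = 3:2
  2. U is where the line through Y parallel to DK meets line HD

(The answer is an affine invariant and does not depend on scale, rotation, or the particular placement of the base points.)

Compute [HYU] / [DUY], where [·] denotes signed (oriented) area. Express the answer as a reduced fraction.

[HYU]:[DUY] = -3/5

Assign D = (0, 0), K = (1, 0), Y = (0, 1) — the answer is frame-independent, so this choice is without loss of generality.
1. H lies on line YK with YH:HK = 3:2 ⇒ H = (3/5, 2/5)
2. U is where the line through Y parallel to DK meets line HD ⇒ U = (3/2, 1)
2·[HYU] = -9/10, 2·[DUY] = 3/2
[HYU]:[DUY] = -9/10:3/2 = -3/5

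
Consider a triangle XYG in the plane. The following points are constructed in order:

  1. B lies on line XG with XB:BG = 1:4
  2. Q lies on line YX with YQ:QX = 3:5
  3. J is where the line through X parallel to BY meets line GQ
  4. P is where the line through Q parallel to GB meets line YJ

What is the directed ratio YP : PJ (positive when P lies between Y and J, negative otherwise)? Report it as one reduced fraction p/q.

Choose coordinates X = (0, 0), Y = (1, 0), G = (0, 1).
1. B lies on line XG with XB:BG = 1:4 ⇒ B = (0, 1/5)
2. Q lies on line YX with YQ:QX = 3:5 ⇒ Q = (5/8, 0)
3. J is where the line through X parallel to BY meets line GQ ⇒ J = (5/7, -1/7)
4. P is where the line through Q parallel to GB meets line YJ ⇒ P = (5/8, -3/16)
P = Y + t·(J−Y) with t = 21/16, so YP:PJ = t:(1−t) = 21/16:-5/16

YP:PJ = -21/5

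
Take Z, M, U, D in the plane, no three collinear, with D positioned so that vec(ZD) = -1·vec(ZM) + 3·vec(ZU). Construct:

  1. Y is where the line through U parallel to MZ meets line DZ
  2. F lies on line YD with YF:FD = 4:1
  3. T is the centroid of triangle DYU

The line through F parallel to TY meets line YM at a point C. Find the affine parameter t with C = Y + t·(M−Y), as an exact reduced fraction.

t = -8/35

Work in coordinates with Z = (0, 0), M = (1, 0), U = (0, 1), D = (-1, 3).
1. Y is where the line through U parallel to MZ meets line DZ ⇒ Y = (-1/3, 1)
2. F lies on line YD with YF:FD = 4:1 ⇒ F = (-13/15, 13/5)
3. T is the centroid of triangle DYU ⇒ T = (-4/9, 5/3)
through F parallel to TY: direction (1/9, -2/3); meets YM at C = (-67/105, 43/35)
C = Y + t·(M−Y) with t = -8/35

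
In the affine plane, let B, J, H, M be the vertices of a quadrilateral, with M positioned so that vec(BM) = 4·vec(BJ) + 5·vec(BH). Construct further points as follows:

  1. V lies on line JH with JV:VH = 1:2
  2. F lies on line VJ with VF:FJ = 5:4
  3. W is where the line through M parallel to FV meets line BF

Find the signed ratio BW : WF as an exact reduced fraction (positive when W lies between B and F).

BW:WF = -9/8

Work in coordinates with B = (0, 0), J = (1, 0), H = (0, 1), M = (4, 5).
1. V lies on line JH with JV:VH = 1:2 ⇒ V = (2/3, 1/3)
2. F lies on line VJ with VF:FJ = 5:4 ⇒ F = (23/27, 4/27)
3. W is where the line through M parallel to FV meets line BF ⇒ W = (23/3, 4/3)
W = B + t·(F−B) with t = 9, so BW:WF = t:(1−t) = 9:-8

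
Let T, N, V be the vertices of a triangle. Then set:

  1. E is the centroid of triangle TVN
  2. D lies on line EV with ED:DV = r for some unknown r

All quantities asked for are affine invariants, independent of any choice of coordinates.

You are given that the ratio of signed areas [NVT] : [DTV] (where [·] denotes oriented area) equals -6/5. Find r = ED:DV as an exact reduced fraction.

Work in coordinates with T = (0, 0), N = (1, 0), V = (0, 1).
1. E is the centroid of triangle TVN ⇒ E = (1/3, 1/3)
2. With ED:DV = r, write λ = r/(r+1) so D = E + λ·(V−E); D is affine-linear in λ
Every point depending on D is an affine combination of D and λ-independent points, so each such coordinate is linear in λ; the λ² term in each signed area is a multiple of (V−E)×(V−E) = 0, so 2·[NVT] and 2·[DTV] are each linear in λ. Evaluating at λ=0 and λ=1:
  2·[NVT] = 1,   2·[DTV] = 1/3·λ − 1/3
So [NVT]:[DTV] = (1) / (1/3·λ − 1/3). Setting this equal to -6/5:
  1 = -6/5·(1/3·λ − 1/3)  ⇒  λ = -3/2
Then r = λ/(1−λ) = (-3/2)/(5/2) = -3/5. Check: with r = -3/5, D = (5/6, -2/3) and [NVT]:[DTV] = -6/5 as required.

r = -3/5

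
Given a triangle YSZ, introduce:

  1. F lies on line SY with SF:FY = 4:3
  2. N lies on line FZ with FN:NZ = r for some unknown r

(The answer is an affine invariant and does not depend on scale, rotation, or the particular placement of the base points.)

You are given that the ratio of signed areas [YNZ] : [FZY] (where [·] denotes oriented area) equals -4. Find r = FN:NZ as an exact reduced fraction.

Work in coordinates with Y = (0, 0), S = (1, 0), Z = (0, 1).
1. F lies on line SY with SF:FY = 4:3 ⇒ F = (3/7, 0)
2. With FN:NZ = r, write λ = r/(r+1) so N = F + λ·(Z−F); N is affine-linear in λ
Every point depending on N is an affine combination of N and λ-independent points, so each such coordinate is linear in λ; the λ² term in each signed area is a multiple of (Z−F)×(Z−F) = 0, so 2·[YNZ] and 2·[FZY] are each linear in λ. Evaluating at λ=0 and λ=1:
  2·[YNZ] = -3/7·λ + 3/7,   2·[FZY] = 3/7
So [YNZ]:[FZY] = (-3/7·λ + 3/7) / (3/7). Setting this equal to -4:
  -3/7·λ + 3/7 = -4·(3/7)  ⇒  λ = 5
Then r = λ/(1−λ) = (5)/(-4) = -5/4. Check: with r = -5/4, N = (-12/7, 5) and [YNZ]:[FZY] = -4 as required.

r = -5/4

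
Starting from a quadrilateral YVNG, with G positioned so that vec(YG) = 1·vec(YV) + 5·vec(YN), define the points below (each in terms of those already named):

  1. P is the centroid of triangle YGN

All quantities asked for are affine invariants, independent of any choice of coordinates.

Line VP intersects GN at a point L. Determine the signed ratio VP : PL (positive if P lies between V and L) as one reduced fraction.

VP:PL = 14

Choose coordinates Y = (0, 0), V = (1, 0), N = (0, 1), G = (1, 5).
1. P is the centroid of triangle YGN ⇒ P = (1/3, 2)
line VP meets GN at L = (2/7, 15/7)
P = V + t·(L−V) with t = 14/15, so VP:PL = 14/15:1/15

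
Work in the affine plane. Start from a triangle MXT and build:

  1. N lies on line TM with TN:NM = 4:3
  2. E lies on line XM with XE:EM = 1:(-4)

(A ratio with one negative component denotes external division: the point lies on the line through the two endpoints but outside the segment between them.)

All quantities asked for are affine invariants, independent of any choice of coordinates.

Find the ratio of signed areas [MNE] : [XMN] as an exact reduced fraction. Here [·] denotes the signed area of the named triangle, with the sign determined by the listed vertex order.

[MNE]:[XMN] = 4/3

Choose coordinates M = (0, 0), X = (1, 0), T = (0, 1).
1. N lies on line TM with TN:NM = 4:3 ⇒ N = (0, 3/7)
2. E lies on line XM with XE:EM = 1:(-4) ⇒ E = (4/3, 0)
2·[MNE] = -4/7, 2·[XMN] = -3/7
[MNE]:[XMN] = -4/7:-3/7 = 4/3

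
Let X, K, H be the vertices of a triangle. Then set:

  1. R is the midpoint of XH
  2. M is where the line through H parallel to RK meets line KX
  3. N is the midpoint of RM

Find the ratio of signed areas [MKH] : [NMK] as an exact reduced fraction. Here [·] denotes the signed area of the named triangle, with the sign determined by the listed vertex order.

[MKH]:[NMK] = 4

Set X = (0, 0), K = (1, 0), H = (0, 1); any affine frame gives the same invariant.
1. R is the midpoint of XH ⇒ R = (0, 1/2)
2. M is where the line through H parallel to RK meets line KX ⇒ M = (2, 0)
3. N is the midpoint of RM ⇒ N = (1, 1/4)
2·[MKH] = -1, 2·[NMK] = -1/4
[MKH]:[NMK] = -1:-1/4 = 4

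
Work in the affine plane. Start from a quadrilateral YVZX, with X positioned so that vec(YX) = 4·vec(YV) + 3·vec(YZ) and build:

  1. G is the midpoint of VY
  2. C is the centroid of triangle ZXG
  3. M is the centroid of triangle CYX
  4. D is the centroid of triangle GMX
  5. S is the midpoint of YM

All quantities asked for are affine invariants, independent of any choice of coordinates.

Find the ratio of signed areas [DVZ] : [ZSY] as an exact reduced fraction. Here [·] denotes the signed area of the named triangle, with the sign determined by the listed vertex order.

Work in coordinates with Y = (0, 0), V = (1, 0), Z = (0, 1), X = (4, 3).
1. G is the midpoint of VY ⇒ G = (1/2, 0)
2. C is the centroid of triangle ZXG ⇒ C = (3/2, 4/3)
3. M is the centroid of triangle CYX ⇒ M = (11/6, 13/9)
4. D is the centroid of triangle GMX ⇒ D = (19/9, 40/27)
5. S is the midpoint of YM ⇒ S = (11/12, 13/18)
2·[DVZ] = -70/27, 2·[ZSY] = -11/12
[DVZ]:[ZSY] = -70/27:-11/12 = 280/99

[DVZ]:[ZSY] = 280/99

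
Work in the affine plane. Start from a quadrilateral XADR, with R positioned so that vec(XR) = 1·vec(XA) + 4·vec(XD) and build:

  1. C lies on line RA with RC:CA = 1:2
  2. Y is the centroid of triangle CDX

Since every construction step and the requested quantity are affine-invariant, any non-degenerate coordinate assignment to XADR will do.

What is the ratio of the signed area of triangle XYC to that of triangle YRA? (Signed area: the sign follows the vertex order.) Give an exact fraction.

[XYC]:[YRA] = 1/8

Work in coordinates with X = (0, 0), A = (1, 0), D = (0, 1), R = (1, 4).
1. C lies on line RA with RC:CA = 1:2 ⇒ C = (1, 8/3)
2. Y is the centroid of triangle CDX ⇒ Y = (1/3, 11/9)
2·[XYC] = -1/3, 2·[YRA] = -8/3
[XYC]:[YRA] = -1/3:-8/3 = 1/8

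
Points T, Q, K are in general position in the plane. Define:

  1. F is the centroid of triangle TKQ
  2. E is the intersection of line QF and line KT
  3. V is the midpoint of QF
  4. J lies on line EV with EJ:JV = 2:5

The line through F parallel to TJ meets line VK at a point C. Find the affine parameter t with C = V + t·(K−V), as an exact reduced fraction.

Set T = (0, 0), Q = (1, 0), K = (0, 1); any affine frame gives the same invariant.
1. F is the centroid of triangle TKQ ⇒ F = (1/3, 1/3)
2. E is the intersection of line QF and line KT ⇒ E = (0, 1/2)
3. V is the midpoint of QF ⇒ V = (2/3, 1/6)
4. J lies on line EV with EJ:JV = 2:5 ⇒ J = (4/21, 17/42)
through F parallel to TJ: direction (4/21, 17/42); meets VK at C = (11/27, 53/108)
C = V + t·(K−V) with t = 7/18

t = 7/18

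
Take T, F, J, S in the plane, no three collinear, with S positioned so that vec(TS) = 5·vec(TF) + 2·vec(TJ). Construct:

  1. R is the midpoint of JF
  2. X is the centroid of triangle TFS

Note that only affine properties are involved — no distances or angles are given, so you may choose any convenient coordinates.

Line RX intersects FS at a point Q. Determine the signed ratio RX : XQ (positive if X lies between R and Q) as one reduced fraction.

Set T = (0, 0), F = (1, 0), J = (0, 1), S = (5, 2); any affine frame gives the same invariant.
1. R is the midpoint of JF ⇒ R = (1/2, 1/2)
2. X is the centroid of triangle TFS ⇒ X = (2, 2/3)
line RX meets FS at Q = (17/7, 5/7)
X = R + t·(Q−R) with t = 7/9, so RX:XQ = 7/9:2/9

RX:XQ = 7/2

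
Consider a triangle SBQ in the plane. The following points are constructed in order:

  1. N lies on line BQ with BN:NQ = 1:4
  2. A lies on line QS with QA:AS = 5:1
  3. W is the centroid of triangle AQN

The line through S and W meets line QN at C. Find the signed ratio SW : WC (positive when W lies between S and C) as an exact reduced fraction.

Assign S = (0, 0), B = (1, 0), Q = (0, 1) — the answer is frame-independent, so this choice is without loss of generality.
1. N lies on line BQ with BN:NQ = 1:4 ⇒ N = (4/5, 1/5)
2. A lies on line QS with QA:AS = 5:1 ⇒ A = (0, 1/6)
3. W is the centroid of triangle AQN ⇒ W = (4/15, 41/90)
line SW meets QN at C = (24/65, 41/65)
W = S + t·(C−S) with t = 13/18, so SW:WC = 13/18:5/18

SW:WC = 13/5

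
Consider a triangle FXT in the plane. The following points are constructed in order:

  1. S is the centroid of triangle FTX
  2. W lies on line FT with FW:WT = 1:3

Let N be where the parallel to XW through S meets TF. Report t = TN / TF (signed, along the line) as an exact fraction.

t = 7/12

Set F = (0, 0), X = (1, 0), T = (0, 1); any affine frame gives the same invariant.
1. S is the centroid of triangle FTX ⇒ S = (1/3, 1/3)
2. W lies on line FT with FW:WT = 1:3 ⇒ W = (0, 1/4)
through S parallel to XW: direction (-1, 1/4); meets TF at N = (0, 5/12)
N = T + t·(F−T) with t = 7/12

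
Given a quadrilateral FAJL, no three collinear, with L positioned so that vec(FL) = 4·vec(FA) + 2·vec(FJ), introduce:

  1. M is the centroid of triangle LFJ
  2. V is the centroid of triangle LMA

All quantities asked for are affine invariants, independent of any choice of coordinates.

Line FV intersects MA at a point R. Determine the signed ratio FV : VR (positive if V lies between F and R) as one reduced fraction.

Work in coordinates with F = (0, 0), A = (1, 0), J = (0, 1), L = (4, 2).
1. M is the centroid of triangle LFJ ⇒ M = (4/3, 1)
2. V is the centroid of triangle LMA ⇒ V = (19/9, 1)
line FV meets MA at R = (19/16, 9/16)
V = F + t·(R−F) with t = 16/9, so FV:VR = 16/9:-7/9

FV:VR = -16/7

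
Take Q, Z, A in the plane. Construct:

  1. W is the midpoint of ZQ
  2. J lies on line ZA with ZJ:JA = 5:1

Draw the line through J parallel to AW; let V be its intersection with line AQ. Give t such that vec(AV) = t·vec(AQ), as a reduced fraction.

Set Q = (0, 0), Z = (1, 0), A = (0, 1); any affine frame gives the same invariant.
1. W is the midpoint of ZQ ⇒ W = (1/2, 0)
2. J lies on line ZA with ZJ:JA = 5:1 ⇒ J = (1/6, 5/6)
through J parallel to AW: direction (1/2, -1); meets AQ at V = (0, 7/6)
V = A + t·(Q−A) with t = -1/6

t = -1/6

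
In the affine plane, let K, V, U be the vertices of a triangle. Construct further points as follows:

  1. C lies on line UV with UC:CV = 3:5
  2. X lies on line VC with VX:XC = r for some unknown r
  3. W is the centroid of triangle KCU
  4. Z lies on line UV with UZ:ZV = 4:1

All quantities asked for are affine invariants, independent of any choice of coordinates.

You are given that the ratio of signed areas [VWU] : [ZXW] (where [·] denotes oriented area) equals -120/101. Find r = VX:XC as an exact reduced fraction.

Assign K = (0, 0), V = (1, 0), U = (0, 1) — the answer is frame-independent, so this choice is without loss of generality.
1. C lies on line UV with UC:CV = 3:5 ⇒ C = (3/8, 5/8)
2. With VX:XC = r, write λ = r/(r+1) so X = V + λ·(C−V); X is affine-linear in λ
3. W is the centroid of triangle KCU ⇒ W = (1/8, 13/24)
4. Z lies on line UV with UZ:ZV = 4:1 ⇒ Z = (4/5, 1/5)
Every point depending on X is an affine combination of X and λ-independent points, so each such coordinate is linear in λ; the λ² term in each signed area is a multiple of (C−V)×(C−V) = 0, so 2·[VWU] and 2·[ZXW] are each linear in λ. Evaluating at λ=0 and λ=1:
  2·[VWU] = -1/3,   2·[ZXW] = 5/24·λ − 1/15
So [VWU]:[ZXW] = (-1/3) / (5/24·λ − 1/15). Setting this equal to -120/101:
  -1/3 = -120/101·(5/24·λ − 1/15)  ⇒  λ = 5/3
Then r = λ/(1−λ) = (5/3)/(-2/3) = -5/2. Check: with r = -5/2, X = (-1/24, 25/24) and [VWU]:[ZXW] = -120/101 as required.

r = -5/2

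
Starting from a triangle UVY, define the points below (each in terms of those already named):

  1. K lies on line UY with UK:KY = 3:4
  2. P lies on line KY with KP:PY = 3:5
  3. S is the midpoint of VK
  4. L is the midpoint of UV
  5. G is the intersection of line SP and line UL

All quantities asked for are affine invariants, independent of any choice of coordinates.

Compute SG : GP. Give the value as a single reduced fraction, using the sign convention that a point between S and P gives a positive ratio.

SG:GP = -1/3

Set U = (0, 0), V = (1, 0), Y = (0, 1); any affine frame gives the same invariant.
1. K lies on line UY with UK:KY = 3:4 ⇒ K = (0, 3/7)
2. P lies on line KY with KP:PY = 3:5 ⇒ P = (0, 9/14)
3. S is the midpoint of VK ⇒ S = (1/2, 3/14)
4. L is the midpoint of UV ⇒ L = (1/2, 0)
5. G is the intersection of line SP and line UL ⇒ G = (3/4, 0)
G = S + t·(P−S) with t = -1/2, so SG:GP = t:(1−t) = -1/2:3/2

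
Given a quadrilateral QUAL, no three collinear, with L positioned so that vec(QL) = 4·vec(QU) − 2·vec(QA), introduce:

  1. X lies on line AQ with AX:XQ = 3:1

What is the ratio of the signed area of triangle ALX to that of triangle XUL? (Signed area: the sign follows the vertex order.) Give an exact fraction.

Choose coordinates Q = (0, 0), U = (1, 0), A = (0, 1), L = (4, -2).
1. X lies on line AQ with AX:XQ = 3:1 ⇒ X = (0, 1/4)
2·[ALX] = -3, 2·[XUL] = -5/4
[ALX]:[XUL] = -3:-5/4 = 12/5

[ALX]:[XUL] = 12/5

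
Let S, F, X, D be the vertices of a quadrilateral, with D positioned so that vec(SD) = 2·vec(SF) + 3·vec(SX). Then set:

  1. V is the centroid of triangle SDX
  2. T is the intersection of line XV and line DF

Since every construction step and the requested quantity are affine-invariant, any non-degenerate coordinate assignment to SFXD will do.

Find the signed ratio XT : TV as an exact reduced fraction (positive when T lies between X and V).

Assign S = (0, 0), F = (1, 0), X = (0, 1), D = (2, 3) — the answer is frame-independent, so this choice is without loss of generality.
1. V is the centroid of triangle SDX ⇒ V = (2/3, 4/3)
2. T is the intersection of line XV and line DF ⇒ T = (8/5, 9/5)
T = X + t·(V−X) with t = 12/5, so XT:TV = t:(1−t) = 12/5:-7/5

XT:TV = -12/7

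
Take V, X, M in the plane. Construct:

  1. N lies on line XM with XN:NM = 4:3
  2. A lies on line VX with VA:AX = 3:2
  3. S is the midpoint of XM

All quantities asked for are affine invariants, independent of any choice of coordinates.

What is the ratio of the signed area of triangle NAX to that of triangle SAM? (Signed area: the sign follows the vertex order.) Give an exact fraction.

[NAX]:[SAM] = -8/7

Set V = (0, 0), X = (1, 0), M = (0, 1); any affine frame gives the same invariant.
1. N lies on line XM with XN:NM = 4:3 ⇒ N = (3/7, 4/7)
2. A lies on line VX with VA:AX = 3:2 ⇒ A = (3/5, 0)
3. S is the midpoint of XM ⇒ S = (1/2, 1/2)
2·[NAX] = 8/35, 2·[SAM] = -1/5
[NAX]:[SAM] = 8/35:-1/5 = -8/7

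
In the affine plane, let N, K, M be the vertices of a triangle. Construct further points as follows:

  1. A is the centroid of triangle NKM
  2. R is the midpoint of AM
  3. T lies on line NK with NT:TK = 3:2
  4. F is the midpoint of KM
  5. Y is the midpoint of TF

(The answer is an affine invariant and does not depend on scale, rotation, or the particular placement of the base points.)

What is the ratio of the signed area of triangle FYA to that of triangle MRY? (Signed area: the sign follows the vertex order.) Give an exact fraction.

[FYA]:[MRY] = -6/7

Set N = (0, 0), K = (1, 0), M = (0, 1); any affine frame gives the same invariant.
1. A is the centroid of triangle NKM ⇒ A = (1/3, 1/3)
2. R is the midpoint of AM ⇒ R = (1/6, 2/3)
3. T lies on line NK with NT:TK = 3:2 ⇒ T = (3/5, 0)
4. F is the midpoint of KM ⇒ F = (1/2, 1/2)
5. Y is the midpoint of TF ⇒ Y = (11/20, 1/4)
2·[FYA] = -1/20, 2·[MRY] = 7/120
[FYA]:[MRY] = -1/20:7/120 = -6/7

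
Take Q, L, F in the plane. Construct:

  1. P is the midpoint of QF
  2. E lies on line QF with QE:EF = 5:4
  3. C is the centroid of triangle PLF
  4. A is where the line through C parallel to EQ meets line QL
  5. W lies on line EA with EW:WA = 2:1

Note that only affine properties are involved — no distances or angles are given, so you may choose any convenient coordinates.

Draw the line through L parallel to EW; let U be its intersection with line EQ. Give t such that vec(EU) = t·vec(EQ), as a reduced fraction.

Assign Q = (0, 0), L = (1, 0), F = (0, 1) — the answer is frame-independent, so this choice is without loss of generality.
1. P is the midpoint of QF ⇒ P = (0, 1/2)
2. E lies on line QF with QE:EF = 5:4 ⇒ E = (0, 5/9)
3. C is the centroid of triangle PLF ⇒ C = (1/3, 1/2)
4. A is where the line through C parallel to EQ meets line QL ⇒ A = (1/3, 0)
5. W lies on line EA with EW:WA = 2:1 ⇒ W = (2/9, 5/27)
through L parallel to EW: direction (2/9, -10/27); meets EQ at U = (0, 5/3)
U = E + t·(Q−E) with t = -2

t = -2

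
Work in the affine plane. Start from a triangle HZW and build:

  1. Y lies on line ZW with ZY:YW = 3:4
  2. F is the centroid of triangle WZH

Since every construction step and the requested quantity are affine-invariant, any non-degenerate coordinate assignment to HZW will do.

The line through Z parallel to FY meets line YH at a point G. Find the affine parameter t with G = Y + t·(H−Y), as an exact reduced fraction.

t = 3

Choose coordinates H = (0, 0), Z = (1, 0), W = (0, 1).
1. Y lies on line ZW with ZY:YW = 3:4 ⇒ Y = (4/7, 3/7)
2. F is the centroid of triangle WZH ⇒ F = (1/3, 1/3)
through Z parallel to FY: direction (5/21, 2/21); meets YH at G = (-8/7, -6/7)
G = Y + t·(H−Y) with t = 3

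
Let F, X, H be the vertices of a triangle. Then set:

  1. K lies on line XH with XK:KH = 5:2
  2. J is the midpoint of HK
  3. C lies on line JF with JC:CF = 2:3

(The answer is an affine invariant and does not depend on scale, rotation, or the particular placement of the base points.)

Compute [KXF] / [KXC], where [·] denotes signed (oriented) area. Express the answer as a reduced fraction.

Choose coordinates F = (0, 0), X = (1, 0), H = (0, 1).
1. K lies on line XH with XK:KH = 5:2 ⇒ K = (2/7, 5/7)
2. J is the midpoint of HK ⇒ J = (1/7, 6/7)
3. C lies on line JF with JC:CF = 2:3 ⇒ C = (3/35, 18/35)
2·[KXF] = -5/7, 2·[KXC] = -2/7
[KXF]:[KXC] = -5/7:-2/7 = 5/2

[KXF]:[KXC] = 5/2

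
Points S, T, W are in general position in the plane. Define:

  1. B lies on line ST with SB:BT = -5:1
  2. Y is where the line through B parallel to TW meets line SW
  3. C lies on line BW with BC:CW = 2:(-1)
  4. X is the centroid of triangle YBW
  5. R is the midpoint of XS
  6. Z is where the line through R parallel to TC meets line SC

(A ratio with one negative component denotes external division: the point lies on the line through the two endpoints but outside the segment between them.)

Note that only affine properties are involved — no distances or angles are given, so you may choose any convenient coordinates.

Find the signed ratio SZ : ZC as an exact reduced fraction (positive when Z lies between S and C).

Work in coordinates with S = (0, 0), T = (1, 0), W = (0, 1).
1. B lies on line ST with SB:BT = -5:1 ⇒ B = (5/4, 0)
2. Y is where the line through B parallel to TW meets line SW ⇒ Y = (0, 5/4)
3. C lies on line BW with BC:CW = 2:(-1) ⇒ C = (-5/4, 2)
4. X is the centroid of triangle YBW ⇒ X = (5/12, 3/4)
5. R is the midpoint of XS ⇒ R = (5/24, 3/8)
6. Z is where the line through R parallel to TC meets line SC ⇒ Z = (-605/768, 121/96)
Z = S + t·(C−S) with t = 121/192, so SZ:ZC = t:(1−t) = 121/192:71/192

SZ:ZC = 121/71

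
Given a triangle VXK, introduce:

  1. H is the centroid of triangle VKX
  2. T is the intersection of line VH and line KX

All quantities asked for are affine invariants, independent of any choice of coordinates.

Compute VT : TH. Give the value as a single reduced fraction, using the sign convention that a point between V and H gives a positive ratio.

VT:TH = -3

Assign V = (0, 0), X = (1, 0), K = (0, 1) — the answer is frame-independent, so this choice is without loss of generality.
1. H is the centroid of triangle VKX ⇒ H = (1/3, 1/3)
2. T is the intersection of line VH and line KX ⇒ T = (1/2, 1/2)
T = V + t·(H−V) with t = 3/2, so VT:TH = t:(1−t) = 3/2:-1/2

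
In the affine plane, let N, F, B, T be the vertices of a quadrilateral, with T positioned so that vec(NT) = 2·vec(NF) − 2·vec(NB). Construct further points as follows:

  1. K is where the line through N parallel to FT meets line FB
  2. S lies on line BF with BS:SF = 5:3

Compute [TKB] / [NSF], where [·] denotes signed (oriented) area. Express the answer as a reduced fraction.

[TKB]:[NSF] = 8/3

Assign N = (0, 0), F = (1, 0), B = (0, 1), T = (2, -2) — the answer is frame-independent, so this choice is without loss of generality.
1. K is where the line through N parallel to FT meets line FB ⇒ K = (-1, 2)
2. S lies on line BF with BS:SF = 5:3 ⇒ S = (5/8, 3/8)
2·[TKB] = -1, 2·[NSF] = -3/8
[TKB]:[NSF] = -1:-3/8 = 8/3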